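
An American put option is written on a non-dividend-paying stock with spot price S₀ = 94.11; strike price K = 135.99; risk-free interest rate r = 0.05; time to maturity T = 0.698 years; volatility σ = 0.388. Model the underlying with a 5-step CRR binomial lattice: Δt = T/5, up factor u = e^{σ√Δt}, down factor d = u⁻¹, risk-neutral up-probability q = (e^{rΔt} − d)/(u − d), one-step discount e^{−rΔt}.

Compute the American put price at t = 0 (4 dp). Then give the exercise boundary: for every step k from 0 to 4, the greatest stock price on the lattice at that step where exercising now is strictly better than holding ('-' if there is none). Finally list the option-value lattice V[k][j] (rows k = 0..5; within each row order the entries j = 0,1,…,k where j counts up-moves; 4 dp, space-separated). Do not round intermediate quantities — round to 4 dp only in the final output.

Δt=0.13960, u=1.15600, d=0.86505, q=0.48790, disc=e^(-rΔt)=0.99304
k=5 terminal: V=max(K-S,0) → 90.4031 75.0702 54.5802 27.1985 0.0000 0.0000
k=4: j=0 S=52.6986 intr=83.2914 cont=82.3455 V=83.2914[EX]; j=1 S=70.4235 intr=65.5665 cont=64.6206 V=65.5665[EX]; j=2 S=94.1100 intr=41.8800 cont=40.9341 V=41.8800[EX]; j=3 S=125.7633 intr=10.2267 cont=13.8316 V=13.8316[hold]; j=4 S=168.0631 intr=0.0000 cont=0.0000 V=0.0000[hold]  S*(4)=94.1100
k=3: j=0 S=60.9198 intr=75.0702 cont=74.1243 V=75.0702[EX]; j=1 S=81.4098 intr=54.5802 cont=53.6343 V=54.5802[EX]; j=2 S=108.7915 intr=27.1985 cont=27.9992 V=27.9992[hold]; j=3 S=145.3828 intr=0.0000 cont=7.0340 V=7.0340[hold]  S*(3)=81.4098
k=2: j=0 S=70.4235 intr=65.5665 cont=64.6206 V=65.5665[EX]; j=1 S=94.1100 intr=41.8800 cont=41.3220 V=41.8800[EX]; j=2 S=125.7633 intr=10.2267 cont=17.6468 V=17.6468[hold]  S*(2)=94.1100
k=1: j=0 S=81.4098 intr=54.5802 cont=53.6343 V=54.5802[EX]; j=1 S=108.7915 intr=27.1985 cont=29.8477 V=29.8477[hold]  S*(1)=81.4098
k=0: j=0 S=94.1100 intr=41.8800 cont=42.2176 V=42.2176[hold]  S*(0)=-

price = 42.2176
boundary = - 81.4098 94.1100 81.4098 94.1100
tree:
42.2176
54.5802 29.8477
65.5665 41.8800 17.6468
75.0702 54.5802 27.9992 7.0340
83.2914 65.5665 41.8800 13.8316 0.0000
90.4031 75.0702 54.5802 27.1985 0.0000 0.0000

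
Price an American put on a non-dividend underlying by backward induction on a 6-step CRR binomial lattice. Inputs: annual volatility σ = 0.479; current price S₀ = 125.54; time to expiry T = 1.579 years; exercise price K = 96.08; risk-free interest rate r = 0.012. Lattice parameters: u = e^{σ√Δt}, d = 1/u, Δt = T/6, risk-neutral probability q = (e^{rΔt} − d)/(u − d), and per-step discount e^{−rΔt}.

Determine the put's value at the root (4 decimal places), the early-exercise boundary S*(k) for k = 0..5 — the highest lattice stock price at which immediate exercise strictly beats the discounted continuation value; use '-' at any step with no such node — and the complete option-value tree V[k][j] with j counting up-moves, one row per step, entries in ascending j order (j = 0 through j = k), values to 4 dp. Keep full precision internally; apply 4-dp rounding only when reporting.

price = 14.1240
boundary = - - - - 46.9799 60.0662
tree:
14.1240
20.2677 6.5696
28.2769 10.4326 1.8033
38.0926 16.2480 3.2610 0.0000
49.1001 24.6486 5.8968 0.0000 0.0000
59.3353 36.0138 10.6633 0.0000 0.0000 0.0000
67.3406 49.1001 19.2825 0.0000 0.0000 0.0000 0.0000

params: Δt=0.26317 u=1.27855 d=0.78214 q=0.44525 e^(-rΔt)=0.99685
t_6 payoffs: 67.3406 49.1001 19.2825 0.0000 0.0000 0.0000 0.0000
t_5: node(5,0) S=36.7447 payoff=59.3353 vs cont=59.0323 → 59.3353 [stop]  node(5,1) S=60.0662 payoff=36.0138 vs cont=35.7109 → 36.0138 [stop]  node(5,2) S=98.1894 payoff=0.0000 vs cont=10.6633 → 10.6633 [wait]  node(5,3) S=160.5091 payoff=0.0000 vs cont=0.0000 → 0.0000 [wait]  node(5,4) S=262.3822 payoff=0.0000 vs cont=0.0000 → 0.0000 [wait]  node(5,5) S=428.9130 payoff=0.0000 vs cont=0.0000 → 0.0000 [wait]  ⇒ S*(5)=60.0662
t_4: node(4,0) S=46.9799 payoff=49.1001 vs cont=48.7971 → 49.1001 [stop]  node(4,1) S=76.7975 payoff=19.2825 vs cont=24.6486 → 24.6486 [wait]  node(4,2) S=125.5400 payoff=0.0000 vs cont=5.8968 → 5.8968 [wait]  node(4,3) S=205.2187 payoff=0.0000 vs cont=0.0000 → 0.0000 [wait]  node(4,4) S=335.4685 payoff=0.0000 vs cont=0.0000 → 0.0000 [wait]  ⇒ S*(4)=46.9799
t_3: node(3,0) S=60.0662 payoff=36.0138 vs cont=38.0926 → 38.0926 [wait]  node(3,1) S=98.1894 payoff=0.0000 vs cont=16.2480 → 16.2480 [wait]  node(3,2) S=160.5091 payoff=0.0000 vs cont=3.2610 → 3.2610 [wait]  node(3,3) S=262.3822 payoff=0.0000 vs cont=0.0000 → 0.0000 [wait]  ⇒ S*(3)=-
t_2: node(2,0) S=76.7975 payoff=19.2825 vs cont=28.2769 → 28.2769 [wait]  node(2,1) S=125.5400 payoff=0.0000 vs cont=10.4326 → 10.4326 [wait]  node(2,2) S=205.2187 payoff=0.0000 vs cont=1.8033 → 1.8033 [wait]  ⇒ S*(2)=-
t_1: node(1,0) S=98.1894 payoff=0.0000 vs cont=20.2677 → 20.2677 [wait]  node(1,1) S=160.5091 payoff=0.0000 vs cont=6.5696 → 6.5696 [wait]  ⇒ S*(1)=-
t_0: node(0,0) S=125.5400 payoff=0.0000 vs cont=14.1240 → 14.1240 [wait]  ⇒ S*(0)=-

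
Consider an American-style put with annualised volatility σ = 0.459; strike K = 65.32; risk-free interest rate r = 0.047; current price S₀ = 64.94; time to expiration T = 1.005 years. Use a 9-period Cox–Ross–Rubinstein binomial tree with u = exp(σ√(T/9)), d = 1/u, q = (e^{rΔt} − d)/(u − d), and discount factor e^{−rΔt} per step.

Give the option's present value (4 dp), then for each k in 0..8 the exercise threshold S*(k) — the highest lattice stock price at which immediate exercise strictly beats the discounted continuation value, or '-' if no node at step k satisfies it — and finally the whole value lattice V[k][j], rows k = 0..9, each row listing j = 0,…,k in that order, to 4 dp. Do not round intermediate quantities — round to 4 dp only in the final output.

price = 10.9303
boundary = - - - - 35.1609 40.9896 35.1609 40.9896 47.7844
tree:
10.9303
14.7398 6.9039
19.3205 9.9158 3.7014
24.5459 13.8451 5.7478 1.5146
30.1591 18.7058 8.7064 2.5904 0.3601
35.1589 24.3304 12.7890 4.3583 0.6947 0.0000
39.4477 30.1591 18.0754 7.1754 1.3398 0.0000 0.0000
43.1267 35.1589 24.3304 11.4656 2.5843 0.0000 0.0000 0.0000
46.2826 39.4477 30.1591 17.5356 4.9846 0.0000 0.0000 0.0000 0.0000
48.9896 43.1267 35.1589 24.3304 9.6143 0.0000 0.0000 0.0000 0.0000 0.0000

Δt=0.11167, u=1.16577, d=0.85780, q=0.47882, disc=e^(-rΔt)=0.99477
k=9 terminal: V=max(K-S,0) → 48.9896 43.1267 35.1589 24.3304 9.6143 0.0000 0.0000 0.0000 0.0000 0.0000
k=8: j=0 S=19.0374 intr=46.2826 cont=45.9406 V=46.2826[EX]; j=1 S=25.8723 intr=39.4477 cont=39.1058 V=39.4477[EX]; j=2 S=35.1609 intr=30.1591 cont=29.8171 V=30.1591[EX]; j=3 S=47.7844 intr=17.5356 cont=17.1937 V=17.5356[EX]; j=4 S=64.9400 intr=0.3800 cont=4.9846 V=4.9846[hold]; j=5 S=88.2548 intr=0.0000 cont=0.0000 V=0.0000[hold]; j=6 S=119.9400 intr=0.0000 cont=0.0000 V=0.0000[hold]; j=7 S=163.0009 intr=0.0000 cont=0.0000 V=0.0000[hold]; j=8 S=221.5216 intr=0.0000 cont=0.0000 V=0.0000[hold]  S*(8)=47.7844
k=7: j=0 S=22.1933 intr=43.1267 cont=42.7848 V=43.1267[EX]; j=1 S=30.1611 intr=35.1589 cont=34.8170 V=35.1589[EX]; j=2 S=40.9896 intr=24.3304 cont=23.9885 V=24.3304[EX]; j=3 S=55.7057 intr=9.6143 cont=11.4656 V=11.4656[hold]; j=4 S=75.7051 intr=0.0000 cont=2.5843 V=2.5843[hold]; j=5 S=102.8848 intr=0.0000 cont=0.0000 V=0.0000[hold]; j=6 S=139.8225 intr=0.0000 cont=0.0000 V=0.0000[hold]; j=7 S=190.0216 intr=0.0000 cont=0.0000 V=0.0000[hold]  S*(7)=40.9896
k=6: j=0 S=25.8723 intr=39.4477 cont=39.1058 V=39.4477[EX]; j=1 S=35.1609 intr=30.1591 cont=29.8171 V=30.1591[EX]; j=2 S=47.7844 intr=17.5356 cont=18.0754 V=18.0754[hold]; j=3 S=64.9400 intr=0.3800 cont=7.1754 V=7.1754[hold]; j=4 S=88.2548 intr=0.0000 cont=1.3398 V=1.3398[hold]; j=5 S=119.9400 intr=0.0000 cont=0.0000 V=0.0000[hold]; j=6 S=163.0009 intr=0.0000 cont=0.0000 V=0.0000[hold]  S*(6)=35.1609
k=5: j=0 S=30.1611 intr=35.1589 cont=34.8170 V=35.1589[EX]; j=1 S=40.9896 intr=24.3304 cont=24.2456 V=24.3304[EX]; j=2 S=55.7057 intr=9.6143 cont=12.7890 V=12.7890[hold]; j=3 S=75.7051 intr=0.0000 cont=4.3583 V=4.3583[hold]; j=4 S=102.8848 intr=0.0000 cont=0.6947 V=0.6947[hold]; j=5 S=139.8225 intr=0.0000 cont=0.0000 V=0.0000[hold]  S*(5)=40.9896
k=4: j=0 S=35.1609 intr=30.1591 cont=29.8171 V=30.1591[EX]; j=1 S=47.7844 intr=17.5356 cont=18.7058 V=18.7058[hold]; j=2 S=64.9400 intr=0.3800 cont=8.7064 V=8.7064[hold]; j=3 S=88.2548 intr=0.0000 cont=2.5904 V=2.5904[hold]; j=4 S=119.9400 intr=0.0000 cont=0.3601 V=0.3601[hold]  S*(4)=35.1609
k=3: j=0 S=40.9896 intr=24.3304 cont=24.5459 V=24.5459[hold]; j=1 S=55.7057 intr=9.6143 cont=13.8451 V=13.8451[hold]; j=2 S=75.7051 intr=0.0000 cont=5.7478 V=5.7478[hold]; j=3 S=102.8848 intr=0.0000 cont=1.5146 V=1.5146[hold]  S*(3)=-
k=2: j=0 S=47.7844 intr=17.5356 cont=19.3205 V=19.3205[hold]; j=1 S=64.9400 intr=0.3800 cont=9.9158 V=9.9158[hold]; j=2 S=88.2548 intr=0.0000 cont=3.7014 V=3.7014[hold]  S*(2)=-
k=1: j=0 S=55.7057 intr=9.6143 cont=14.7398 V=14.7398[hold]; j=1 S=75.7051 intr=0.0000 cont=6.9039 V=6.9039[hold]  S*(1)=-
k=0: j=0 S=64.9400 intr=0.3800 cont=10.9303 V=10.9303[hold]  S*(0)=-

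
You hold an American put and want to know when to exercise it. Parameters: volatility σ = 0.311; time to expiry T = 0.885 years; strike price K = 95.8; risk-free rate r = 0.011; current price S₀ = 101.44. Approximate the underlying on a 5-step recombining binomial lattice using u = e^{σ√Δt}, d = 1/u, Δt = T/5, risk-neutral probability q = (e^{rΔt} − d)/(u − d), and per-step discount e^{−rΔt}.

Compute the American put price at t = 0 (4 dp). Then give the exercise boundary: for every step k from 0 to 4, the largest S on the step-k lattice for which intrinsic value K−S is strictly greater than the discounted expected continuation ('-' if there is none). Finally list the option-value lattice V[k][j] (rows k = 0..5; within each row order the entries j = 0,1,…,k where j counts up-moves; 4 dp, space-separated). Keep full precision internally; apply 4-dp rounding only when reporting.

price = 8.8793
boundary = - - - 68.5074 78.0839
tree:
8.8793
13.3726 3.9448
19.5083 6.6396 0.9797
27.2926 10.9764 1.8689 0.0000
35.6946 17.7161 3.5652 0.0000 0.0000
43.0661 27.2926 6.8010 0.0000 0.0000 0.0000

Δt=0.17700, u=1.13979, d=0.87736, q=0.47476, disc=e^(-rΔt)=0.99805
k=5 terminal: V=max(K-S,0) → 43.0661 27.2926 6.8010 0.0000 0.0000 0.0000
k=4: j=0 S=60.1054 intr=35.6946 cont=35.5083 V=35.6946[EX]; j=1 S=78.0839 intr=17.7161 cont=17.5298 V=17.7161[EX]; j=2 S=101.4400 intr=0.0000 cont=3.5652 V=3.5652[hold]; j=3 S=131.7823 intr=0.0000 cont=0.0000 V=0.0000[hold]; j=4 S=171.2005 intr=0.0000 cont=0.0000 V=0.0000[hold]  S*(4)=78.0839
k=3: j=0 S=68.5074 intr=27.2926 cont=27.1063 V=27.2926[EX]; j=1 S=88.9990 intr=6.8010 cont=10.9764 V=10.9764[hold]; j=2 S=115.6201 intr=0.0000 cont=1.8689 V=1.8689[hold]; j=3 S=150.2038 intr=0.0000 cont=0.0000 V=0.0000[hold]  S*(3)=68.5074
k=2: j=0 S=78.0839 intr=17.7161 cont=19.5083 V=19.5083[hold]; j=1 S=101.4400 intr=0.0000 cont=6.6396 V=6.6396[hold]; j=2 S=131.7823 intr=0.0000 cont=0.9797 V=0.9797[hold]  S*(2)=-
k=1: j=0 S=88.9990 intr=6.8010 cont=13.3726 V=13.3726[hold]; j=1 S=115.6201 intr=0.0000 cont=3.9448 V=3.9448[hold]  S*(1)=-
k=0: j=0 S=101.4400 intr=0.0000 cont=8.8793 V=8.8793[hold]  S*(0)=-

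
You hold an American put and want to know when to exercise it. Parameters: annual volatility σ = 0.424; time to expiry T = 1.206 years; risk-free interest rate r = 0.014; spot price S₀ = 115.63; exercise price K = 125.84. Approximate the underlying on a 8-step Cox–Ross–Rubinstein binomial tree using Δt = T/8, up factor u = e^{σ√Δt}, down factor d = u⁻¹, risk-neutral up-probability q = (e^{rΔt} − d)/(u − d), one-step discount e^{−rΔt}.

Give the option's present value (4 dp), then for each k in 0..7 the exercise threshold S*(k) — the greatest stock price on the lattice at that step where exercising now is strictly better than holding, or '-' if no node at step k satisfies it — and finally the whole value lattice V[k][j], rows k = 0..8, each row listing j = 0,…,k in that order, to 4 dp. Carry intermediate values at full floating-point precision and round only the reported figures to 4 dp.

price = 26.9709
boundary = - - - - 59.8533 70.5641 83.1916 98.0788
tree:
26.9709
35.4012 17.4065
45.0919 24.4269 9.4188
55.5442 33.2866 14.3578 3.7866
65.9867 43.7976 21.3603 6.3768 0.8274
75.0717 55.2759 30.8074 10.6021 1.5508 0.0000
82.7777 65.9867 42.6484 17.3415 2.9065 0.0000 0.0000
89.3140 75.0717 55.2759 27.7612 5.4475 0.0000 0.0000 0.0000
94.8582 82.7777 65.9867 42.6484 10.2100 0.0000 0.0000 0.0000 0.0000

params: Δt=0.15075 u=1.17895 d=0.84821 q=0.46532 e^(-rΔt)=0.99789
t_8 payoffs: 94.8582 82.7777 65.9867 42.6484 10.2100 0.0000 0.0000 0.0000 0.0000
t_7: node(7,0) S=36.5260 payoff=89.3140 vs cont=89.0487 → 89.3140 [stop]  node(7,1) S=50.7683 payoff=75.0717 vs cont=74.8064 → 75.0717 [stop]  node(7,2) S=70.5641 payoff=55.2759 vs cont=55.0106 → 55.2759 [stop]  node(7,3) S=98.0788 payoff=27.7612 vs cont=27.4959 → 27.7612 [stop]  node(7,4) S=136.3220 payoff=0.0000 vs cont=5.4475 → 5.4475 [wait]  node(7,5) S=189.4773 payoff=0.0000 vs cont=0.0000 → 0.0000 [wait]  node(7,6) S=263.3590 payoff=0.0000 vs cont=0.0000 → 0.0000 [wait]  node(7,7) S=366.0489 payoff=0.0000 vs cont=0.0000 → 0.0000 [wait]  ⇒ S*(7)=98.0788
t_6: node(6,0) S=43.0623 payoff=82.7777 vs cont=82.5124 → 82.7777 [stop]  node(6,1) S=59.8533 payoff=65.9867 vs cont=65.7213 → 65.9867 [stop]  node(6,2) S=83.1916 payoff=42.6484 vs cont=42.3831 → 42.6484 [stop]  node(6,3) S=115.6300 payoff=10.2100 vs cont=17.3415 → 17.3415 [wait]  node(6,4) S=160.7169 payoff=0.0000 vs cont=2.9065 → 2.9065 [wait]  node(6,5) S=223.3843 payoff=0.0000 vs cont=0.0000 → 0.0000 [wait]  node(6,6) S=310.4872 payoff=0.0000 vs cont=0.0000 → 0.0000 [wait]  ⇒ S*(6)=83.1916
t_5: node(5,0) S=50.7683 payoff=75.0717 vs cont=74.8064 → 75.0717 [stop]  node(5,1) S=70.5641 payoff=55.2759 vs cont=55.0106 → 55.2759 [stop]  node(5,2) S=98.0788 payoff=27.7612 vs cont=30.8074 → 30.8074 [wait]  node(5,3) S=136.3220 payoff=0.0000 vs cont=10.6021 → 10.6021 [wait]  node(5,4) S=189.4773 payoff=0.0000 vs cont=1.5508 → 1.5508 [wait]  node(5,5) S=263.3590 payoff=0.0000 vs cont=0.0000 → 0.0000 [wait]  ⇒ S*(5)=70.5641
t_4: node(4,0) S=59.8533 payoff=65.9867 vs cont=65.7213 → 65.9867 [stop]  node(4,1) S=83.1916 payoff=42.6484 vs cont=43.7976 → 43.7976 [wait]  node(4,2) S=115.6300 payoff=10.2100 vs cont=21.3603 → 21.3603 [wait]  node(4,3) S=160.7169 payoff=0.0000 vs cont=6.3768 → 6.3768 [wait]  node(4,4) S=223.3843 payoff=0.0000 vs cont=0.8274 → 0.8274 [wait]  ⇒ S*(4)=59.8533
t_3: node(3,0) S=70.5641 payoff=55.2759 vs cont=55.5442 → 55.5442 [wait]  node(3,1) S=98.0788 payoff=27.7612 vs cont=33.2866 → 33.2866 [wait]  node(3,2) S=136.3220 payoff=0.0000 vs cont=14.3578 → 14.3578 [wait]  node(3,3) S=189.4773 payoff=0.0000 vs cont=3.7866 → 3.7866 [wait]  ⇒ S*(3)=-
t_2: node(2,0) S=83.1916 payoff=42.6484 vs cont=45.0919 → 45.0919 [wait]  node(2,1) S=115.6300 payoff=10.2100 vs cont=24.4269 → 24.4269 [wait]  node(2,2) S=160.7169 payoff=0.0000 vs cont=9.4188 → 9.4188 [wait]  ⇒ S*(2)=-
t_1: node(1,0) S=98.0788 payoff=27.7612 vs cont=35.4012 → 35.4012 [wait]  node(1,1) S=136.3220 payoff=0.0000 vs cont=17.4065 → 17.4065 [wait]  ⇒ S*(1)=-
t_0: node(0,0) S=115.6300 payoff=10.2100 vs cont=26.9709 → 26.9709 [wait]  ⇒ S*(0)=-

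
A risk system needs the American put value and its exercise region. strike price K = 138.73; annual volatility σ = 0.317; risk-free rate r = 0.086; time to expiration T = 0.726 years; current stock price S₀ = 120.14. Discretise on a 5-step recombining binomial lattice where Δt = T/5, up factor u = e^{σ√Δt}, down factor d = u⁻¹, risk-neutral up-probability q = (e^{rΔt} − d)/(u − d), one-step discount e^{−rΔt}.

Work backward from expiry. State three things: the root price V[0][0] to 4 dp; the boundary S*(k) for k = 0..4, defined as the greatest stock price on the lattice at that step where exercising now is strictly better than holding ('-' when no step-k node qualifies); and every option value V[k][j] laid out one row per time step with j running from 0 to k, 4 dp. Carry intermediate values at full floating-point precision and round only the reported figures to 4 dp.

Δt=0.14520, u=1.12839, d=0.88622, q=0.52172, disc=e^(-rΔt)=0.98759
k=5 terminal: V=max(K-S,0) → 73.0568 55.1104 32.2599 3.1650 0.0000 0.0000
k=4: j=0 S=74.1051 intr=64.6249 cont=62.9033 V=64.6249[EX]; j=1 S=94.3557 intr=44.3743 cont=42.6528 V=44.3743[EX]; j=2 S=120.1400 intr=18.5900 cont=16.8684 V=18.5900[EX]; j=3 S=152.9704 intr=0.0000 cont=1.4950 V=1.4950[hold]; j=4 S=194.7722 intr=0.0000 cont=0.0000 V=0.0000[hold]  S*(4)=120.1400
k=3: j=0 S=83.6196 intr=55.1104 cont=53.3888 V=55.1104[EX]; j=1 S=106.4701 intr=32.2599 cont=30.5383 V=32.2599[EX]; j=2 S=135.5650 intr=3.1650 cont=9.5511 V=9.5511[hold]; j=3 S=172.6105 intr=0.0000 cont=0.7061 V=0.7061[hold]  S*(3)=106.4701
k=2: j=0 S=94.3557 intr=44.3743 cont=42.6528 V=44.3743[EX]; j=1 S=120.1400 intr=18.5900 cont=20.1588 V=20.1588[hold]; j=2 S=152.9704 intr=0.0000 cont=4.8752 V=4.8752[hold]  S*(2)=94.3557
k=1: j=0 S=106.4701 intr=32.2599 cont=31.3466 V=32.2599[EX]; j=1 S=135.5650 intr=3.1650 cont=12.0338 V=12.0338[hold]  S*(1)=106.4701
k=0: j=0 S=120.1400 intr=18.5900 cont=21.4380 V=21.4380[hold]  S*(0)=-

price = 21.4380
boundary = - 106.4701 94.3557 106.4701 120.1400
tree:
21.4380
32.2599 12.0338
44.3743 20.1588 4.8752
55.1104 32.2599 9.5511 0.7061
64.6249 44.3743 18.5900 1.4950 0.0000
73.0568 55.1104 32.2599 3.1650 0.0000 0.0000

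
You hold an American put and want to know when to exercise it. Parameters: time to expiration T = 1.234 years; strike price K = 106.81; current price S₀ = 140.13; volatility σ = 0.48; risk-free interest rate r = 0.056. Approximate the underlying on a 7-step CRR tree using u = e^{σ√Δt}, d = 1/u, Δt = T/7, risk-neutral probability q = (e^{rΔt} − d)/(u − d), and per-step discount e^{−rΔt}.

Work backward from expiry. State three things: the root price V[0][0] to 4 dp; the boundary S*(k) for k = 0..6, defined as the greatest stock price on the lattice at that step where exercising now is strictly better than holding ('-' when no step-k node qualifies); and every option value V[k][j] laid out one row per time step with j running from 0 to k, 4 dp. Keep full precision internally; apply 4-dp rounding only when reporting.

Δt=0.17629, u=1.22328, d=0.81748, q=0.47423, disc=e^(-rΔt)=0.99018
k=7 terminal: V=max(K-S,0) → 72.6236 55.6531 30.2583 0.0000 0.0000 0.0000 0.0000 0.0000
k=6: j=0 S=41.8195 intr=64.9905 cont=63.9413 V=64.9905[EX]; j=1 S=62.5791 intr=44.2309 cont=43.1816 V=44.2309[EX]; j=2 S=93.6441 intr=13.1659 cont=15.7525 V=15.7525[hold]; j=3 S=140.1300 intr=0.0000 cont=0.0000 V=0.0000[hold]; j=4 S=209.6920 intr=0.0000 cont=0.0000 V=0.0000[hold]; j=5 S=313.7854 intr=0.0000 cont=0.0000 V=0.0000[hold]; j=6 S=469.5518 intr=0.0000 cont=0.0000 V=0.0000[hold]  S*(6)=62.5791
k=5: j=0 S=51.1569 intr=55.6531 cont=54.6039 V=55.6531[EX]; j=1 S=76.5517 intr=30.2583 cont=30.4236 V=30.4236[hold]; j=2 S=114.5528 intr=0.0000 cont=8.2008 V=8.2008[hold]; j=3 S=171.4180 intr=0.0000 cont=0.0000 V=0.0000[hold]; j=4 S=256.5118 intr=0.0000 cont=0.0000 V=0.0000[hold]; j=5 S=383.8470 intr=0.0000 cont=0.0000 V=0.0000[hold]  S*(5)=51.1569
k=4: j=0 S=62.5791 intr=44.2309 cont=43.2593 V=44.2309[EX]; j=1 S=93.6441 intr=13.1659 cont=19.6895 V=19.6895[hold]; j=2 S=140.1300 intr=0.0000 cont=4.2693 V=4.2693[hold]; j=3 S=209.6920 intr=0.0000 cont=0.0000 V=0.0000[hold]; j=4 S=313.7854 intr=0.0000 cont=0.0000 V=0.0000[hold]  S*(4)=62.5791
k=3: j=0 S=76.5517 intr=30.2583 cont=32.2723 V=32.2723[hold]; j=1 S=114.5528 intr=0.0000 cont=12.2551 V=12.2551[hold]; j=2 S=171.4180 intr=0.0000 cont=2.2226 V=2.2226[hold]; j=3 S=256.5118 intr=0.0000 cont=0.0000 V=0.0000[hold]  S*(3)=-
k=2: j=0 S=93.6441 intr=13.1659 cont=22.5557 V=22.5557[hold]; j=1 S=140.1300 intr=0.0000 cont=7.4237 V=7.4237[hold]; j=2 S=209.6920 intr=0.0000 cont=1.1571 V=1.1571[hold]  S*(2)=-
k=1: j=0 S=114.5528 intr=0.0000 cont=15.2286 V=15.2286[hold]; j=1 S=171.4180 intr=0.0000 cont=4.4082 V=4.4082[hold]  S*(1)=-
k=0: j=0 S=140.1300 intr=0.0000 cont=9.9980 V=9.9980[hold]  S*(0)=-

price = 9.9980
boundary = - - - - 62.5791 51.1569 62.5791
tree:
9.9980
15.2286 4.4082
22.5557 7.4237 1.1571
32.2723 12.2551 2.2226 0.0000
44.2309 19.6895 4.2693 0.0000 0.0000
55.6531 30.4236 8.2008 0.0000 0.0000 0.0000
64.9905 44.2309 15.7525 0.0000 0.0000 0.0000 0.0000
72.6236 55.6531 30.2583 0.0000 0.0000 0.0000 0.0000 0.0000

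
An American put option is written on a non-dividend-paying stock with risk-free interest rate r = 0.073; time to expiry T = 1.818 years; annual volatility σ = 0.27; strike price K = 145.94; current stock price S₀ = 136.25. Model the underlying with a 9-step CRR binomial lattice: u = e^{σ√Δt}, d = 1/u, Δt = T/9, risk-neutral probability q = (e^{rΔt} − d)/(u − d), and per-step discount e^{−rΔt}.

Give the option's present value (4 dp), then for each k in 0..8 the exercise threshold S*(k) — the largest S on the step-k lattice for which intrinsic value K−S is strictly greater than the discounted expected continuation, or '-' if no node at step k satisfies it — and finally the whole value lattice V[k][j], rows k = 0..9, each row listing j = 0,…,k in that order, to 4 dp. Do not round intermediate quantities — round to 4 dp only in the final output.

Δt=0.20200, u=1.12902, d=0.88572, q=0.53076, disc=e^(-rΔt)=0.98536
k=9 terminal: V=max(K-S,0) → 100.2288 87.6726 71.6674 51.2658 25.2601 0.0000 0.0000 0.0000 0.0000 0.0000
k=8: j=0 S=51.6088 intr=94.3312 cont=92.1950 V=94.3312[EX]; j=1 S=65.7850 intr=80.1550 cont=78.0187 V=80.1550[EX]; j=2 S=83.8552 intr=62.0848 cont=59.9485 V=62.0848[EX]; j=3 S=106.8891 intr=39.0509 cont=36.9147 V=39.0509[EX]; j=4 S=136.2500 intr=9.6900 cont=11.6796 V=11.6796[hold]; j=5 S=173.6760 intr=0.0000 cont=0.0000 V=0.0000[hold]; j=6 S=221.3823 intr=0.0000 cont=0.0000 V=0.0000[hold]; j=7 S=282.1929 intr=0.0000 cont=0.0000 V=0.0000[hold]; j=8 S=359.7073 intr=0.0000 cont=0.0000 V=0.0000[hold]  S*(8)=106.8891
k=7: j=0 S=58.2674 intr=87.6726 cont=85.5364 V=87.6726[EX]; j=1 S=74.2726 intr=71.6674 cont=69.5312 V=71.6674[EX]; j=2 S=94.6742 intr=51.2658 cont=49.1295 V=51.2658[EX]; j=3 S=120.6799 intr=25.2601 cont=24.1644 V=25.2601[EX]; j=4 S=153.8290 intr=0.0000 cont=5.4003 V=5.4003[hold]; j=5 S=196.0836 intr=0.0000 cont=0.0000 V=0.0000[hold]; j=6 S=249.9450 intr=0.0000 cont=0.0000 V=0.0000[hold]; j=7 S=318.6014 intr=0.0000 cont=0.0000 V=0.0000[hold]  S*(7)=120.6799
k=6: j=0 S=65.7850 intr=80.1550 cont=78.0187 V=80.1550[EX]; j=1 S=83.8552 intr=62.0848 cont=59.9485 V=62.0848[EX]; j=2 S=106.8891 intr=39.0509 cont=36.9147 V=39.0509[EX]; j=3 S=136.2500 intr=9.6900 cont=14.5039 V=14.5039[hold]; j=4 S=173.6760 intr=0.0000 cont=2.4970 V=2.4970[hold]; j=5 S=221.3823 intr=0.0000 cont=0.0000 V=0.0000[hold]; j=6 S=282.1929 intr=0.0000 cont=0.0000 V=0.0000[hold]  S*(6)=106.8891
k=5: j=0 S=74.2726 intr=71.6674 cont=69.5312 V=71.6674[EX]; j=1 S=94.6742 intr=51.2658 cont=49.1295 V=51.2658[EX]; j=2 S=120.6799 intr=25.2601 cont=25.6415 V=25.6415[hold]; j=3 S=153.8290 intr=0.0000 cont=8.0121 V=8.0121[hold]; j=4 S=196.0836 intr=0.0000 cont=1.1545 V=1.1545[hold]; j=5 S=249.9450 intr=0.0000 cont=0.0000 V=0.0000[hold]  S*(5)=94.6742
k=4: j=0 S=83.8552 intr=62.0848 cont=59.9485 V=62.0848[EX]; j=1 S=106.8891 intr=39.0509 cont=37.1141 V=39.0509[EX]; j=2 S=136.2500 intr=9.6900 cont=16.0462 V=16.0462[hold]; j=3 S=173.6760 intr=0.0000 cont=4.3084 V=4.3084[hold]; j=4 S=221.3823 intr=0.0000 cont=0.5338 V=0.5338[hold]  S*(4)=106.8891
k=3: j=0 S=94.6742 intr=51.2658 cont=49.1295 V=51.2658[EX]; j=1 S=120.6799 intr=25.2601 cont=26.4481 V=26.4481[hold]; j=2 S=153.8290 intr=0.0000 cont=9.6726 V=9.6726[hold]; j=3 S=196.0836 intr=0.0000 cont=2.2713 V=2.2713[hold]  S*(3)=94.6742
k=2: j=0 S=106.8891 intr=39.0509 cont=37.5360 V=39.0509[EX]; j=1 S=136.2500 intr=9.6900 cont=17.2875 V=17.2875[hold]; j=2 S=173.6760 intr=0.0000 cont=5.6602 V=5.6602[hold]  S*(2)=106.8891
k=1: j=0 S=120.6799 intr=25.2601 cont=27.0973 V=27.0973[hold]; j=1 S=153.8290 intr=0.0000 cont=10.9535 V=10.9535[hold]  S*(1)=-
k=0: j=0 S=136.2500 intr=9.6900 cont=18.2576 V=18.2576[hold]  S*(0)=-

price = 18.2576
boundary = - - 106.8891 94.6742 106.8891 94.6742 106.8891 120.6799 106.8891
tree:
18.2576
27.0973 10.9535
39.0509 17.2875 5.6602
51.2658 26.4481 9.6726 2.2713
62.0848 39.0509 16.0462 4.3084 0.5338
71.6674 51.2658 25.6415 8.0121 1.1545 0.0000
80.1550 62.0848 39.0509 14.5039 2.4970 0.0000 0.0000
87.6726 71.6674 51.2658 25.2601 5.4003 0.0000 0.0000 0.0000
94.3312 80.1550 62.0848 39.0509 11.6796 0.0000 0.0000 0.0000 0.0000
100.2288 87.6726 71.6674 51.2658 25.2601 0.0000 0.0000 0.0000 0.0000 0.0000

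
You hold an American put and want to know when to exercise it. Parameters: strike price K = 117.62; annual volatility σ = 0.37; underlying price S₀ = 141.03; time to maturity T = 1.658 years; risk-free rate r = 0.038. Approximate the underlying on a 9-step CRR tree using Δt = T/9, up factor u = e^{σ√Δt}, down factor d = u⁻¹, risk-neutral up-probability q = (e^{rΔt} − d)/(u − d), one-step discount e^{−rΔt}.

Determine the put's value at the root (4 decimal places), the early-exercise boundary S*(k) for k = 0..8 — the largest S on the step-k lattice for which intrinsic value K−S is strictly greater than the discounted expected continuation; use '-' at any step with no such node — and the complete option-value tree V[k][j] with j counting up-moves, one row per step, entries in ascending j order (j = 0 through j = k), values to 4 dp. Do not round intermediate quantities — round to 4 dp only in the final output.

price = 11.4749
boundary = - - - - 74.7194 63.7476 74.7194 87.5796 74.7194
tree:
11.4749
16.7087 6.0264
23.6689 9.4842 2.4042
32.4669 14.5738 4.1613 0.5539
42.9006 21.7449 7.0919 1.0776 0.0000
53.8724 31.2678 11.8440 2.0965 0.0000 0.0000
63.2331 42.9006 19.2419 4.0790 0.0000 0.0000 0.0000
71.2192 53.8724 30.0404 7.9360 0.0000 0.0000 0.0000 0.0000
78.0327 63.2331 42.9006 15.4402 0.0000 0.0000 0.0000 0.0000 0.0000
83.8457 71.2192 53.8724 30.0404 0.0000 0.0000 0.0000 0.0000 0.0000 0.0000

Δt=0.18422, u=1.17211, d=0.85316, q=0.48241, disc=e^(-rΔt)=0.99302
k=9 terminal: V=max(K-S,0) → 83.8457 71.2192 53.8724 30.0404 0.0000 0.0000 0.0000 0.0000 0.0000 0.0000
k=8: j=0 S=39.5873 intr=78.0327 cont=77.2122 V=78.0327[EX]; j=1 S=54.3869 intr=63.2331 cont=62.4126 V=63.2331[EX]; j=2 S=74.7194 intr=42.9006 cont=42.0801 V=42.9006[EX]; j=3 S=102.6532 intr=14.9668 cont=15.4402 V=15.4402[hold]; j=4 S=141.0300 intr=0.0000 cont=0.0000 V=0.0000[hold]; j=5 S=193.7539 intr=0.0000 cont=0.0000 V=0.0000[hold]; j=6 S=266.1886 intr=0.0000 cont=0.0000 V=0.0000[hold]; j=7 S=365.7030 intr=0.0000 cont=0.0000 V=0.0000[hold]; j=8 S=502.4206 intr=0.0000 cont=0.0000 V=0.0000[hold]  S*(8)=74.7194
k=7: j=0 S=46.4008 intr=71.2192 cont=70.3987 V=71.2192[EX]; j=1 S=63.7476 intr=53.8724 cont=53.0519 V=53.8724[EX]; j=2 S=87.5796 intr=30.0404 cont=29.4467 V=30.0404[EX]; j=3 S=120.3212 intr=0.0000 cont=7.9360 V=7.9360[hold]; j=4 S=165.3031 intr=0.0000 cont=0.0000 V=0.0000[hold]; j=5 S=227.1015 intr=0.0000 cont=0.0000 V=0.0000[hold]; j=6 S=312.0032 intr=0.0000 cont=0.0000 V=0.0000[hold]; j=7 S=428.6452 intr=0.0000 cont=0.0000 V=0.0000[hold]  S*(7)=87.5796
k=6: j=0 S=54.3869 intr=63.2331 cont=62.4126 V=63.2331[EX]; j=1 S=74.7194 intr=42.9006 cont=42.0801 V=42.9006[EX]; j=2 S=102.6532 intr=14.9668 cont=19.2419 V=19.2419[hold]; j=3 S=141.0300 intr=0.0000 cont=4.0790 V=4.0790[hold]; j=4 S=193.7539 intr=0.0000 cont=0.0000 V=0.0000[hold]; j=5 S=266.1886 intr=0.0000 cont=0.0000 V=0.0000[hold]; j=6 S=365.7030 intr=0.0000 cont=0.0000 V=0.0000[hold]  S*(6)=74.7194
k=5: j=0 S=63.7476 intr=53.8724 cont=53.0519 V=53.8724[EX]; j=1 S=87.5796 intr=30.0404 cont=31.2678 V=31.2678[hold]; j=2 S=120.3212 intr=0.0000 cont=11.8440 V=11.8440[hold]; j=3 S=165.3031 intr=0.0000 cont=2.0965 V=2.0965[hold]; j=4 S=227.1015 intr=0.0000 cont=0.0000 V=0.0000[hold]; j=5 S=312.0032 intr=0.0000 cont=0.0000 V=0.0000[hold]  S*(5)=63.7476
k=4: j=0 S=74.7194 intr=42.9006 cont=42.6681 V=42.9006[EX]; j=1 S=102.6532 intr=14.9668 cont=21.7449 V=21.7449[hold]; j=2 S=141.0300 intr=0.0000 cont=7.0919 V=7.0919[hold]; j=3 S=193.7539 intr=0.0000 cont=1.0776 V=1.0776[hold]; j=4 S=266.1886 intr=0.0000 cont=0.0000 V=0.0000[hold]  S*(4)=74.7194
k=3: j=0 S=87.5796 intr=30.0404 cont=32.4669 V=32.4669[hold]; j=1 S=120.3212 intr=0.0000 cont=14.5738 V=14.5738[hold]; j=2 S=165.3031 intr=0.0000 cont=4.1613 V=4.1613[hold]; j=3 S=227.1015 intr=0.0000 cont=0.5539 V=0.5539[hold]  S*(3)=-
k=2: j=0 S=102.6532 intr=14.9668 cont=23.6689 V=23.6689[hold]; j=1 S=141.0300 intr=0.0000 cont=9.4842 V=9.4842[hold]; j=2 S=193.7539 intr=0.0000 cont=2.4042 V=2.4042[hold]  S*(2)=-
k=1: j=0 S=120.3212 intr=0.0000 cont=16.7087 V=16.7087[hold]; j=1 S=165.3031 intr=0.0000 cont=6.0264 V=6.0264[hold]  S*(1)=-
k=0: j=0 S=141.0300 intr=0.0000 cont=11.4749 V=11.4749[hold]  S*(0)=-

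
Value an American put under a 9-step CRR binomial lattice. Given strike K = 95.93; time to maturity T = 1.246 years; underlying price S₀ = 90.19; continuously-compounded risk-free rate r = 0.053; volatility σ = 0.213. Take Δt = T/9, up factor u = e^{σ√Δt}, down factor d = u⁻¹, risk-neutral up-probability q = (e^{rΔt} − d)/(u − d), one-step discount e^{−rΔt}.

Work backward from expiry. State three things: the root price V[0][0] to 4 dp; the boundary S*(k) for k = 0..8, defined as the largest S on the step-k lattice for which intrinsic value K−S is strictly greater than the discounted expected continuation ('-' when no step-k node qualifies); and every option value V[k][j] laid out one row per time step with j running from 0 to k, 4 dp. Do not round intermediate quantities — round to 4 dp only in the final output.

price = 9.3422
boundary = - - 76.9697 71.1051 76.9697 71.1051 76.9697 83.3181 76.9697
tree:
9.3422
13.5225 5.7150
18.9603 8.8234 3.0006
24.8249 13.1820 5.0287 1.2194
30.2427 18.9603 8.1720 2.2734 0.2890
35.2477 24.8249 12.7694 4.1535 0.6150 0.0000
39.8713 30.2427 18.9603 7.3827 1.3088 0.0000 0.0000
44.1427 35.2477 24.8249 12.6119 2.7851 0.0000 0.0000 0.0000
48.0886 39.8713 30.2427 18.9603 5.9267 0.0000 0.0000 0.0000 0.0000
51.7338 44.1427 35.2477 24.8249 12.6119 0.0000 0.0000 0.0000 0.0000 0.0000

Δt=0.13844  u=1.08248  d=0.92381  q=0.52661  discount=0.99269
step 9 (expiry): payoffs max(K−S,0) = 51.7338 44.1427 35.2477 24.8249 12.6119 0.0000 0.0000 0.0000 0.0000 0.0000
step 8: (k=8,j=0): S=47.8414, (K−S)⁺=48.0886, hold=47.3872 ⇒ V=48.0886 exercise | (k=8,j=1): S=56.0587, (K−S)⁺=39.8713, hold=39.1700 ⇒ V=39.8713 exercise | (k=8,j=2): S=65.6873, (K−S)⁺=30.2427, hold=29.5414 ⇒ V=30.2427 exercise | (k=8,j=3): S=76.9697, (K−S)⁺=18.9603, hold=18.2590 ⇒ V=18.9603 exercise | (k=8,j=4): S=90.1900, (K−S)⁺=5.7400, hold=5.9267 ⇒ V=5.9267 continue | (k=8,j=5): S=105.6810, (K−S)⁺=0.0000, hold=0.0000 ⇒ V=0.0000 continue | (k=8,j=6): S=123.8327, (K−S)⁺=0.0000, hold=0.0000 ⇒ V=0.0000 continue | (k=8,j=7): S=145.1022, (K−S)⁺=0.0000, hold=0.0000 ⇒ V=0.0000 continue | (k=8,j=8): S=170.0249, (K−S)⁺=0.0000, hold=0.0000 ⇒ V=0.0000 continue  boundary S*=76.9697
step 7: (k=7,j=0): S=51.7873, (K−S)⁺=44.1427, hold=43.4414 ⇒ V=44.1427 exercise | (k=7,j=1): S=60.6823, (K−S)⁺=35.2477, hold=34.5464 ⇒ V=35.2477 exercise | (k=7,j=2): S=71.1051, (K−S)⁺=24.8249, hold=24.1236 ⇒ V=24.8249 exercise | (k=7,j=3): S=83.3181, (K−S)⁺=12.6119, hold=12.0082 ⇒ V=12.6119 exercise | (k=7,j=4): S=97.6287, (K−S)⁺=0.0000, hold=2.7851 ⇒ V=2.7851 continue | (k=7,j=5): S=114.3974, (K−S)⁺=0.0000, hold=0.0000 ⇒ V=0.0000 continue | (k=7,j=6): S=134.0463, (K−S)⁺=0.0000, hold=0.0000 ⇒ V=0.0000 continue | (k=7,j=7): S=157.0700, (K−S)⁺=0.0000, hold=0.0000 ⇒ V=0.0000 continue  boundary S*=83.3181
step 6: (k=6,j=0): S=56.0587, (K−S)⁺=39.8713, hold=39.1700 ⇒ V=39.8713 exercise | (k=6,j=1): S=65.6873, (K−S)⁺=30.2427, hold=29.5414 ⇒ V=30.2427 exercise | (k=6,j=2): S=76.9697, (K−S)⁺=18.9603, hold=18.2590 ⇒ V=18.9603 exercise | (k=6,j=3): S=90.1900, (K−S)⁺=5.7400, hold=7.3827 ⇒ V=7.3827 continue | (k=6,j=4): S=105.6810, (K−S)⁺=0.0000, hold=1.3088 ⇒ V=1.3088 continue | (k=6,j=5): S=123.8327, (K−S)⁺=0.0000, hold=0.0000 ⇒ V=0.0000 continue | (k=6,j=6): S=145.1022, (K−S)⁺=0.0000, hold=0.0000 ⇒ V=0.0000 continue  boundary S*=76.9697
step 5: (k=5,j=0): S=60.6823, (K−S)⁺=35.2477, hold=34.5464 ⇒ V=35.2477 exercise | (k=5,j=1): S=71.1051, (K−S)⁺=24.8249, hold=24.1236 ⇒ V=24.8249 exercise | (k=5,j=2): S=83.3181, (K−S)⁺=12.6119, hold=12.7694 ⇒ V=12.7694 continue | (k=5,j=3): S=97.6287, (K−S)⁺=0.0000, hold=4.1535 ⇒ V=4.1535 continue | (k=5,j=4): S=114.3974, (K−S)⁺=0.0000, hold=0.6150 ⇒ V=0.6150 continue | (k=5,j=5): S=134.0463, (K−S)⁺=0.0000, hold=0.0000 ⇒ V=0.0000 continue  boundary S*=71.1051
step 4: (k=4,j=0): S=65.6873, (K−S)⁺=30.2427, hold=29.5414 ⇒ V=30.2427 exercise | (k=4,j=1): S=76.9697, (K−S)⁺=18.9603, hold=18.3413 ⇒ V=18.9603 exercise | (k=4,j=2): S=90.1900, (K−S)⁺=5.7400, hold=8.1720 ⇒ V=8.1720 continue | (k=4,j=3): S=105.6810, (K−S)⁺=0.0000, hold=2.2734 ⇒ V=2.2734 continue | (k=4,j=4): S=123.8327, (K−S)⁺=0.0000, hold=0.2890 ⇒ V=0.2890 continue  boundary S*=76.9697
step 3: (k=3,j=0): S=71.1051, (K−S)⁺=24.8249, hold=24.1236 ⇒ V=24.8249 exercise | (k=3,j=1): S=83.3181, (K−S)⁺=12.6119, hold=13.1820 ⇒ V=13.1820 continue | (k=3,j=2): S=97.6287, (K−S)⁺=0.0000, hold=5.0287 ⇒ V=5.0287 continue | (k=3,j=3): S=114.3974, (K−S)⁺=0.0000, hold=1.2194 ⇒ V=1.2194 continue  boundary S*=71.1051
step 2: (k=2,j=0): S=76.9697, (K−S)⁺=18.9603, hold=18.5570 ⇒ V=18.9603 exercise | (k=2,j=1): S=90.1900, (K−S)⁺=5.7400, hold=8.8234 ⇒ V=8.8234 continue | (k=2,j=2): S=105.6810, (K−S)⁺=0.0000, hold=3.0006 ⇒ V=3.0006 continue  boundary S*=76.9697
step 1: (k=1,j=0): S=83.3181, (K−S)⁺=12.6119, hold=13.5225 ⇒ V=13.5225 continue | (k=1,j=1): S=97.6287, (K−S)⁺=0.0000, hold=5.7150 ⇒ V=5.7150 continue  boundary S*=-
step 0: (k=0,j=0): S=90.1900, (K−S)⁺=5.7400, hold=9.3422 ⇒ V=9.3422 continue  boundary S*=-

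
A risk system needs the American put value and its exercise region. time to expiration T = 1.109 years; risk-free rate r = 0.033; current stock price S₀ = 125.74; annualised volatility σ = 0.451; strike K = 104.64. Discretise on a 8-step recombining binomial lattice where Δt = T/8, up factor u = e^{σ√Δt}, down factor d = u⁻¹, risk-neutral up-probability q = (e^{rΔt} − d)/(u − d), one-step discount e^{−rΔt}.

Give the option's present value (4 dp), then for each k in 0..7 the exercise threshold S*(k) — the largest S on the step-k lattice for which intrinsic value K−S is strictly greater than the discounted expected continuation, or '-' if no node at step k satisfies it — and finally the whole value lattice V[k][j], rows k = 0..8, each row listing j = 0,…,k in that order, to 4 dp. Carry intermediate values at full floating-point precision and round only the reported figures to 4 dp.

params: Δt=0.13862 u=1.18284 d=0.84542 q=0.47171 e^(-rΔt)=0.99544
t_8 payoffs: 71.8254 58.7288 40.4053 14.7686 0.0000 0.0000 0.0000 0.0000 0.0000
t_7: node(7,0) S=38.8144 payoff=65.8256 vs cont=65.3481 → 65.8256 [stop]  node(7,1) S=54.3055 payoff=50.3345 vs cont=49.8569 → 50.3345 [stop]  node(7,2) S=75.9794 payoff=28.6606 vs cont=28.1830 → 28.6606 [stop]  node(7,3) S=106.3035 payoff=0.0000 vs cont=7.7665 → 7.7665 [wait]  node(7,4) S=148.7303 payoff=0.0000 vs cont=0.0000 → 0.0000 [wait]  node(7,5) S=208.0899 payoff=0.0000 vs cont=0.0000 → 0.0000 [wait]  node(7,6) S=291.1406 payoff=0.0000 vs cont=0.0000 → 0.0000 [wait]  node(7,7) S=407.3377 payoff=0.0000 vs cont=0.0000 → 0.0000 [wait]  ⇒ S*(7)=75.9794
t_6: node(6,0) S=45.9112 payoff=58.7288 vs cont=58.2512 → 58.7288 [stop]  node(6,1) S=64.2347 payoff=40.4053 vs cont=39.9277 → 40.4053 [stop]  node(6,2) S=89.8714 payoff=14.7686 vs cont=18.7189 → 18.7189 [wait]  node(6,3) S=125.7400 payoff=0.0000 vs cont=4.0843 → 4.0843 [wait]  node(6,4) S=175.9240 payoff=0.0000 vs cont=0.0000 → 0.0000 [wait]  node(6,5) S=246.1370 payoff=0.0000 vs cont=0.0000 → 0.0000 [wait]  node(6,6) S=344.3727 payoff=0.0000 vs cont=0.0000 → 0.0000 [wait]  ⇒ S*(6)=64.2347
t_5: node(5,0) S=54.3055 payoff=50.3345 vs cont=49.8569 → 50.3345 [stop]  node(5,1) S=75.9794 payoff=28.6606 vs cont=30.0379 → 30.0379 [wait]  node(5,2) S=106.3035 payoff=0.0000 vs cont=11.7617 → 11.7617 [wait]  node(5,3) S=148.7303 payoff=0.0000 vs cont=2.1478 → 2.1478 [wait]  node(5,4) S=208.0899 payoff=0.0000 vs cont=0.0000 → 0.0000 [wait]  node(5,5) S=291.1406 payoff=0.0000 vs cont=0.0000 → 0.0000 [wait]  ⇒ S*(5)=54.3055
t_4: node(4,0) S=64.2347 payoff=40.4053 vs cont=40.5744 → 40.5744 [wait]  node(4,1) S=89.8714 payoff=14.7686 vs cont=21.3191 → 21.3191 [wait]  node(4,2) S=125.7400 payoff=0.0000 vs cont=7.1938 → 7.1938 [wait]  node(4,3) S=175.9240 payoff=0.0000 vs cont=1.1295 → 1.1295 [wait]  node(4,4) S=246.1370 payoff=0.0000 vs cont=0.0000 → 0.0000 [wait]  ⇒ S*(4)=-
t_3: node(3,0) S=75.9794 payoff=28.6606 vs cont=31.3478 → 31.3478 [wait]  node(3,1) S=106.3035 payoff=0.0000 vs cont=14.5892 → 14.5892 [wait]  node(3,2) S=148.7303 payoff=0.0000 vs cont=4.3134 → 4.3134 [wait]  node(3,3) S=208.0899 payoff=0.0000 vs cont=0.5940 → 0.5940 [wait]  ⇒ S*(3)=-
t_2: node(2,0) S=89.8714 payoff=14.7686 vs cont=23.3356 → 23.3356 [wait]  node(2,1) S=125.7400 payoff=0.0000 vs cont=9.6976 → 9.6976 [wait]  node(2,2) S=175.9240 payoff=0.0000 vs cont=2.5473 → 2.5473 [wait]  ⇒ S*(2)=-
t_1: node(1,0) S=106.3035 payoff=0.0000 vs cont=16.8253 → 16.8253 [wait]  node(1,1) S=148.7303 payoff=0.0000 vs cont=6.2958 → 6.2958 [wait]  ⇒ S*(1)=-
t_0: node(0,0) S=125.7400 payoff=0.0000 vs cont=11.8044 → 11.8044 [wait]  ⇒ S*(0)=-

price = 11.8044
boundary = - - - - - 54.3055 64.2347 75.9794
tree:
11.8044
16.8253 6.2958
23.3356 9.6976 2.5473
31.3478 14.5892 4.3134 0.5940
40.5744 21.3191 7.1938 1.1295 0.0000
50.3345 30.0379 11.7617 2.1478 0.0000 0.0000
58.7288 40.4053 18.7189 4.0843 0.0000 0.0000 0.0000
65.8256 50.3345 28.6606 7.7665 0.0000 0.0000 0.0000 0.0000
71.8254 58.7288 40.4053 14.7686 0.0000 0.0000 0.0000 0.0000 0.0000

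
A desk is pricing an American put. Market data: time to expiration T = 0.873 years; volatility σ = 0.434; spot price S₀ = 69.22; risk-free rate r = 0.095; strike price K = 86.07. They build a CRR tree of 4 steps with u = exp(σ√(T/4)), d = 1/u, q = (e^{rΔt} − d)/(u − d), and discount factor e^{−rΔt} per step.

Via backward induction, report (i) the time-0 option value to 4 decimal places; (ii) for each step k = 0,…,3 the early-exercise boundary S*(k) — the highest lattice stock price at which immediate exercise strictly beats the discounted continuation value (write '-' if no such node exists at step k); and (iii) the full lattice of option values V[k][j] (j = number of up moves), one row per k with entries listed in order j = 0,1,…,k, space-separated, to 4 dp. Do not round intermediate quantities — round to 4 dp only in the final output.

Δt=0.21825  u=1.22477  d=0.81648  q=0.50080  discount=0.97948
step 4 (expiry): payoffs max(K−S,0) = 55.3080 39.9252 16.8500 0.0000 0.0000
step 3: (k=3,j=0): S=37.6763, (K−S)⁺=48.3937, hold=46.6275 ⇒ V=48.3937 exercise | (k=3,j=1): S=56.5167, (K−S)⁺=29.5533, hold=27.7871 ⇒ V=29.5533 exercise | (k=3,j=2): S=84.7786, (K−S)⁺=1.2914, hold=8.2390 ⇒ V=8.2390 continue | (k=3,j=3): S=127.1730, (K−S)⁺=0.0000, hold=0.0000 ⇒ V=0.0000 continue  boundary S*=56.5167
step 2: (k=2,j=0): S=46.1448, (K−S)⁺=39.9252, hold=38.1590 ⇒ V=39.9252 exercise | (k=2,j=1): S=69.2200, (K−S)⁺=16.8500, hold=18.4917 ⇒ V=18.4917 continue | (k=2,j=2): S=103.8342, (K−S)⁺=0.0000, hold=4.0285 ⇒ V=4.0285 continue  boundary S*=46.1448
step 1: (k=1,j=0): S=56.5167, (K−S)⁺=29.5533, hold=28.5924 ⇒ V=29.5533 exercise | (k=1,j=1): S=84.7786, (K−S)⁺=1.2914, hold=11.0178 ⇒ V=11.0178 continue  boundary S*=56.5167
step 0: (k=0,j=0): S=69.2200, (K−S)⁺=16.8500, hold=19.8548 ⇒ V=19.8548 continue  boundary S*=-

price = 19.8548
boundary = - 56.5167 46.1448 56.5167
tree:
19.8548
29.5533 11.0178
39.9252 18.4917 4.0285
48.3937 29.5533 8.2390 0.0000
55.3080 39.9252 16.8500 0.0000 0.0000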